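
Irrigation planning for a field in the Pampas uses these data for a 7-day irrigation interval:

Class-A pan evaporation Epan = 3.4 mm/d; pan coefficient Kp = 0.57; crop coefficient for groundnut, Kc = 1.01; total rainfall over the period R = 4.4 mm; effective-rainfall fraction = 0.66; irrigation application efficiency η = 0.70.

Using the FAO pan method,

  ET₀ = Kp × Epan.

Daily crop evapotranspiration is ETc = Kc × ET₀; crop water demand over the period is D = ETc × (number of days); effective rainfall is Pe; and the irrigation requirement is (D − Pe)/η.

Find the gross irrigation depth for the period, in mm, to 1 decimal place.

15.4 mm

ET₀ = 0.57 × 3.4 = 1.9380 mm/d
ETc = Kc × ET₀ = 1.01 × 1.9380 = 1.9574 mm/d
Crop demand D = ETc × 7 d = 1.9574 × 7 = 13.702 mm
Pe = 0.66 × 4.4 = 2.904 mm
D − Pe = 13.702 − 2.904 = 10.798 mm
Gross irrigation = 10.798 / 0.70 = 15.426 mm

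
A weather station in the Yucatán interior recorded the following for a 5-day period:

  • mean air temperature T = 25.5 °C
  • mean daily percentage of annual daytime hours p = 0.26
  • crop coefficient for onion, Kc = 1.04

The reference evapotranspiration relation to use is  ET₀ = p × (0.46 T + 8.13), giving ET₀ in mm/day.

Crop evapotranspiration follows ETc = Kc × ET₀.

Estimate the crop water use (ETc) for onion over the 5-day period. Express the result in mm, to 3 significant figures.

26.9 mm

ET₀ = 0.26 × (0.46 × 25.5 + 8.13) = 0.26 × 19.860 = 5.1636 mm/d
ETc = Kc × ET₀ = 1.04 × 5.1636 = 5.3701 mm/d
Over 5 days: 5.3701 × 5 = 26.851 mm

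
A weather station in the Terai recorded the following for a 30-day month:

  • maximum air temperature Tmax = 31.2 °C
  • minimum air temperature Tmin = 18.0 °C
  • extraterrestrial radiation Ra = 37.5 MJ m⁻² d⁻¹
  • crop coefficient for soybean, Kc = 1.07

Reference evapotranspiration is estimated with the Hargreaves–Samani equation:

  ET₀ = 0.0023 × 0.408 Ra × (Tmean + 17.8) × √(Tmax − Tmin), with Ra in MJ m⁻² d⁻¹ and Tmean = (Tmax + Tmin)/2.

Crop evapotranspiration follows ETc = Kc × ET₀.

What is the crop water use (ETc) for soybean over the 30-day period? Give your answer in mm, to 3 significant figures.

174 mm

Tmean = (31.2 + 18.0)/2 = 24.60 °C
0.408 Ra = 0.408 × 37.5 = 15.3000 mm/d equivalent
ET₀ = 0.0023 × 15.3000 × (24.60 + 17.8) × √13.2 = 0.0023 × 15.3000 × 42.40 × 3.6332 = 5.4209 mm/d
ETc = Kc × ET₀ = 1.07 × 5.4209 = 5.8004 mm/d
Over 30 days: 5.8004 × 30 = 174.012 mm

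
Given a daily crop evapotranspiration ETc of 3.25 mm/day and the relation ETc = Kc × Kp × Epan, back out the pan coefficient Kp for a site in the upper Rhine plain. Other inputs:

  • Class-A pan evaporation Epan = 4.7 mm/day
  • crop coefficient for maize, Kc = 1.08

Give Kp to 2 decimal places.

0.64

ETc = Kc × Kp × Epan  ⇒  Kp = ETc / (Kc × Epan)
Kp = 3.25 / (1.08 × 4.7) = 3.25 / 5.076 = 0.6403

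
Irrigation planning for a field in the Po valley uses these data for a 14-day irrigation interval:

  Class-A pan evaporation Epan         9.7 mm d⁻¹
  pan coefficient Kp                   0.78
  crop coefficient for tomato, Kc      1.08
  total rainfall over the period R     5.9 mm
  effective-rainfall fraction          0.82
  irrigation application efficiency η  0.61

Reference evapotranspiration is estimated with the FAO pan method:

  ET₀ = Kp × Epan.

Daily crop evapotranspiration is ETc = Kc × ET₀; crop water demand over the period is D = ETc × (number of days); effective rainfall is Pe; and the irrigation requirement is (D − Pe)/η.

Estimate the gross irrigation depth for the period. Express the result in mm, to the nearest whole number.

180 mm

ET₀ = 0.78 × 9.7 = 7.5660 mm/d
ETc = Kc × ET₀ = 1.08 × 7.5660 = 8.1713 mm/d
Crop demand D = ETc × 14 d = 8.1713 × 14 = 114.398 mm
Pe = 0.82 × 5.9 = 4.838 mm
D − Pe = 114.398 − 4.838 = 109.560 mm
Gross irrigation = 109.560 / 0.61 = 179.607 mm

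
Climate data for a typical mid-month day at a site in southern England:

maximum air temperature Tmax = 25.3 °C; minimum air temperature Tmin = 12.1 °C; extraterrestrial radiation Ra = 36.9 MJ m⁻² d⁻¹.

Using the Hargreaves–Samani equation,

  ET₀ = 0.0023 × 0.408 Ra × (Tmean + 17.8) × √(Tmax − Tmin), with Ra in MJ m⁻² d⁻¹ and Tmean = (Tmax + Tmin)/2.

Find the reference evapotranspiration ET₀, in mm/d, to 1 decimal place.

Tmean = (25.3 + 12.1)/2 = 18.70 °C
0.408 Ra = 0.408 × 36.9 = 15.0552 mm/d equivalent
ET₀ = 0.0023 × 15.0552 × (18.70 + 17.8) × √13.2 = 0.0023 × 15.0552 × 36.50 × 3.6332 = 4.5919 mm/d

4.6 mm/d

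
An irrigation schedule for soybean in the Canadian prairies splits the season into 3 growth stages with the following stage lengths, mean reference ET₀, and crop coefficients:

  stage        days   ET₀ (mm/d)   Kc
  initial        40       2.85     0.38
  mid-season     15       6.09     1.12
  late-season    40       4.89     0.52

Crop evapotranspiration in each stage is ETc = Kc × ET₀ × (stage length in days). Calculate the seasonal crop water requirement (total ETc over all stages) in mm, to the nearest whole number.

initial: 0.38 × 2.85 × 40 = 43.32 mm
mid-season: 1.12 × 6.09 × 15 = 102.31 mm
late-season: 0.52 × 4.89 × 40 = 101.71 mm
Seasonal total = 247.34 mm

247 mm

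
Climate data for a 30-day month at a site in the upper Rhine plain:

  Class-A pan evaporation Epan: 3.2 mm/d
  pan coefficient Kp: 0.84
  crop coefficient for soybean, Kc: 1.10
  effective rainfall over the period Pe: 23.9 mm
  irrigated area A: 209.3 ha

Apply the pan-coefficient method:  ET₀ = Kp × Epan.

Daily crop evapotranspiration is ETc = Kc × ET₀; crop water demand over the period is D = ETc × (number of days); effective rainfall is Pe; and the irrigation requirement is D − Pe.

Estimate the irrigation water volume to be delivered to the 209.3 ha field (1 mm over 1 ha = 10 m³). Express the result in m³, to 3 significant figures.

136000 m³

ET₀ = 0.84 × 3.2 = 2.6880 mm/d
ETc = Kc × ET₀ = 1.10 × 2.6880 = 2.9568 mm/d
Crop demand D = ETc × 30 d = 2.9568 × 30 = 88.704 mm
D − Pe = 88.704 − 23.9 = 64.804 mm
Volume = 64.804 mm × 209.3 ha × 10 = 135634.8 m³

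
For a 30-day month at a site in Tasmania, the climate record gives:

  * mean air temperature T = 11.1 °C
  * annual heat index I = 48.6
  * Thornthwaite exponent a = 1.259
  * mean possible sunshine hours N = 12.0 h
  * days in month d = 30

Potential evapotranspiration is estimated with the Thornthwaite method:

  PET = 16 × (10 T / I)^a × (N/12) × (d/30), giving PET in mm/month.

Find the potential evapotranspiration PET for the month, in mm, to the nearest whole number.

45 mm

10T/I = 10 × 11.1 / 48.6 = 2.2840
(10T/I)^a = 2.2840^1.259 = 2.8288
Uncorrected PET = 16 × 2.8288 = 45.261 mm
Correction = (N/12)(d/30) = (12.0/12)(30/30) = 1.0000
PET = 45.261 × 1.0000 = 45.261 mm/month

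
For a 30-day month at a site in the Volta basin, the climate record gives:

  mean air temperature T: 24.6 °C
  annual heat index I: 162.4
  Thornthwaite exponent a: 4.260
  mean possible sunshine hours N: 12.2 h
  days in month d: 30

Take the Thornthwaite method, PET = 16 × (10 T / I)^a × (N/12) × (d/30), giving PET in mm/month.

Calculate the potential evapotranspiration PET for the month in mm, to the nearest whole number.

95 mm

10T/I = 10 × 24.6 / 162.4 = 1.5148
(10T/I)^a = 1.5148^4.260 = 5.8656
Uncorrected PET = 16 × 5.8656 = 93.850 mm
Correction = (N/12)(d/30) = (12.2/12)(30/30) = 1.0167
PET = 93.850 × 1.0167 = 95.417 mm/month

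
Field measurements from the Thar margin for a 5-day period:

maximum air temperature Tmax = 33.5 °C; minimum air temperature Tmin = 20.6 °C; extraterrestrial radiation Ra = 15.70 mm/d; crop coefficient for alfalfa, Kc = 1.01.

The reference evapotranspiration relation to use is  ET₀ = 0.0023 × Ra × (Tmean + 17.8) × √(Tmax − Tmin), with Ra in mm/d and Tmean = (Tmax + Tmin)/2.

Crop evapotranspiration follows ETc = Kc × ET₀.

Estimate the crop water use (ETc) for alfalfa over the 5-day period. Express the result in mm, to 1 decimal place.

Tmean = (33.5 + 20.6)/2 = 27.05 °C
ET₀ = 0.0023 × 15.70 × (27.05 + 17.8) × √12.9 = 0.0023 × 15.70 × 44.85 × 3.5917 = 5.8169 mm/d
ETc = Kc × ET₀ = 1.01 × 5.8169 = 5.8751 mm/d
Over 5 days: 5.8751 × 5 = 29.376 mm

29.4 mm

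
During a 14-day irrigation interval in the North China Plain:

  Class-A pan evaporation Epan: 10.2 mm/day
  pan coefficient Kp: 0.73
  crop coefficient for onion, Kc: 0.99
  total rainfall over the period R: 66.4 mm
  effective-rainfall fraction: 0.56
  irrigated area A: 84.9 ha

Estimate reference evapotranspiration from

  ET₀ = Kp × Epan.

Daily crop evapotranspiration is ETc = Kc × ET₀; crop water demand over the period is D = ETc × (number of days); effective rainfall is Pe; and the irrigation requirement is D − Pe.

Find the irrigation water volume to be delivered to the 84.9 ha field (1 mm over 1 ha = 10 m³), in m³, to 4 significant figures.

56050 m³

ET₀ = 0.73 × 10.2 = 7.4460 mm/d
ETc = Kc × ET₀ = 0.99 × 7.4460 = 7.3715 mm/d
Crop demand D = ETc × 14 d = 7.3715 × 14 = 103.201 mm
Pe = 0.56 × 66.4 = 37.184 mm
D − Pe = 103.201 − 37.184 = 66.017 mm
Volume = 66.017 mm × 84.9 ha × 10 = 56048.4 m³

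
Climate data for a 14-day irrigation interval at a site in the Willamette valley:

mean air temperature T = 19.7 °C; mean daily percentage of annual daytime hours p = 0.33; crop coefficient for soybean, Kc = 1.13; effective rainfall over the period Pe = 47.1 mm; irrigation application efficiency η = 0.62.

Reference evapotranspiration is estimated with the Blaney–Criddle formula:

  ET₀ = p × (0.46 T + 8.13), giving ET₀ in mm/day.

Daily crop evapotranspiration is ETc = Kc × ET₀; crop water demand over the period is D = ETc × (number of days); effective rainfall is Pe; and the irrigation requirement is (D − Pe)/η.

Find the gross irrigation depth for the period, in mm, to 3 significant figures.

ET₀ = 0.33 × (0.46 × 19.7 + 8.13) = 0.33 × 17.192 = 5.6734 mm/d
ETc = Kc × ET₀ = 1.13 × 5.6734 = 6.4109 mm/d
Crop demand D = ETc × 14 d = 6.4109 × 14 = 89.753 mm
D − Pe = 89.753 − 47.1 = 42.653 mm
Gross irrigation = 42.653 / 0.62 = 68.795 mm

68.8 mm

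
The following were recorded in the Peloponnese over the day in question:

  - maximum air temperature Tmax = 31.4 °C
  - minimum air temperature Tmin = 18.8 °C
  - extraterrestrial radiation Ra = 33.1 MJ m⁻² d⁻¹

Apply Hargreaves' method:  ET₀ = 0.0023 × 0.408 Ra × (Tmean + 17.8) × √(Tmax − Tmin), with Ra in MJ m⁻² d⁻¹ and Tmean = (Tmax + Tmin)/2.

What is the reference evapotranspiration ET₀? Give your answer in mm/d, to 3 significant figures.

Tmean = (31.4 + 18.8)/2 = 25.10 °C
0.408 Ra = 0.408 × 33.1 = 13.5048 mm/d equivalent
ET₀ = 0.0023 × 13.5048 × (25.10 + 17.8) × √12.6 = 0.0023 × 13.5048 × 42.90 × 3.5496 = 4.7299 mm/d

4.73 mm/d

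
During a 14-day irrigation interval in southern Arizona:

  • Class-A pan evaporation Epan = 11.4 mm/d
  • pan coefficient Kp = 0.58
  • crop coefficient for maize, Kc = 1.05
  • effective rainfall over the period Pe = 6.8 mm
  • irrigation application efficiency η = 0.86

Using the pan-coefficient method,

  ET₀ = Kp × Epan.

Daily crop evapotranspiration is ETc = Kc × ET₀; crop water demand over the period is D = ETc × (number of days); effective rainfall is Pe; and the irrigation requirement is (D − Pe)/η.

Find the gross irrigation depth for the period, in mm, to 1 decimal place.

ET₀ = 0.58 × 11.4 = 6.6120 mm/d
ETc = Kc × ET₀ = 1.05 × 6.6120 = 6.9426 mm/d
Crop demand D = ETc × 14 d = 6.9426 × 14 = 97.196 mm
D − Pe = 97.196 − 6.8 = 90.396 mm
Gross irrigation = 90.396 / 0.86 = 105.112 mm

105.1 mm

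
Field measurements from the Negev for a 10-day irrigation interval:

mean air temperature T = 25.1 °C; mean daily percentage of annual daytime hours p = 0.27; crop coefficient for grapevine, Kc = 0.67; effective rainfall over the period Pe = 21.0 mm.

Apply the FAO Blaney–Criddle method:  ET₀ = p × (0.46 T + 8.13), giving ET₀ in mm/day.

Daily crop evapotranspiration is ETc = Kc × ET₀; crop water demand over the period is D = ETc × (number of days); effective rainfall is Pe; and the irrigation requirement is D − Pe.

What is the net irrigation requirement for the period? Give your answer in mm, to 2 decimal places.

ET₀ = 0.27 × (0.46 × 25.1 + 8.13) = 0.27 × 19.676 = 5.3125 mm/d
ETc = Kc × ET₀ = 0.67 × 5.3125 = 3.5594 mm/d
Crop demand D = ETc × 10 d = 3.5594 × 10 = 35.594 mm
D − Pe = 35.594 − 21.0 = 14.594 mm

14.59 mm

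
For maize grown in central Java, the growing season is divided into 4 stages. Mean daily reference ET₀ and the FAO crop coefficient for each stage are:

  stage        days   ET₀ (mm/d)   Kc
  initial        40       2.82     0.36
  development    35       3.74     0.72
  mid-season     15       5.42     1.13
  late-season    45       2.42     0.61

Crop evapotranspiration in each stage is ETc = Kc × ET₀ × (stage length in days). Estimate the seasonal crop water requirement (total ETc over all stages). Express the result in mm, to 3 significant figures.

293 mm

initial: 0.36 × 2.82 × 40 = 40.61 mm
development: 0.72 × 3.74 × 35 = 94.25 mm
mid-season: 1.13 × 5.42 × 15 = 91.87 mm
late-season: 0.61 × 2.42 × 45 = 66.43 mm
Seasonal total = 293.16 mm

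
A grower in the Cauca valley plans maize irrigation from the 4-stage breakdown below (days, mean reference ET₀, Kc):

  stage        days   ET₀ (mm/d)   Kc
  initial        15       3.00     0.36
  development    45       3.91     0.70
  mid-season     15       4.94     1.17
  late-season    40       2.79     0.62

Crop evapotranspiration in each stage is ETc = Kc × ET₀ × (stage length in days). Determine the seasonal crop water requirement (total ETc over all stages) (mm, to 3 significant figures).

295 mm

initial: 0.36 × 3.00 × 15 = 16.20 mm
development: 0.70 × 3.91 × 45 = 123.17 mm
mid-season: 1.17 × 4.94 × 15 = 86.70 mm
late-season: 0.62 × 2.79 × 40 = 69.19 mm
Seasonal total = 295.26 mm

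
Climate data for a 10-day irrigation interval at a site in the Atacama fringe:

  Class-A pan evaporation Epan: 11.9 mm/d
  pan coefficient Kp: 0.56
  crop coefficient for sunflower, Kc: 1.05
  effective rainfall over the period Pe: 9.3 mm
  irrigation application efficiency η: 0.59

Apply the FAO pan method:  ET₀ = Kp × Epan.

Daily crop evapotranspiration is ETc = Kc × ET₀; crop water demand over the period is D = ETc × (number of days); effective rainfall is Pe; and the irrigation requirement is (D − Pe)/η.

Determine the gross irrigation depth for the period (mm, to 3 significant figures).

ET₀ = 0.56 × 11.9 = 6.6640 mm/d
ETc = Kc × ET₀ = 1.05 × 6.6640 = 6.9972 mm/d
Crop demand D = ETc × 10 d = 6.9972 × 10 = 69.972 mm
D − Pe = 69.972 − 9.3 = 60.672 mm
Gross irrigation = 60.672 / 0.59 = 102.834 mm

103 mm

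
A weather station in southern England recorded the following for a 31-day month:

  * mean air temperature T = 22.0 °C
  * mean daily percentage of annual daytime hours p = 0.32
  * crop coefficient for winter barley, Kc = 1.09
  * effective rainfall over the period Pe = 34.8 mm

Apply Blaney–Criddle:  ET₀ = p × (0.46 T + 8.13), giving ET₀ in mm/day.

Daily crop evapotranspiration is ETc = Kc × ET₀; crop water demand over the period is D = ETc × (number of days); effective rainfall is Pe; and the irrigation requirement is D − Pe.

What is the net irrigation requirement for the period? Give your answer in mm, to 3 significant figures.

163 mm

ET₀ = 0.32 × (0.46 × 22.0 + 8.13) = 0.32 × 18.250 = 5.8400 mm/d
ETc = Kc × ET₀ = 1.09 × 5.8400 = 6.3656 mm/d
Crop demand D = ETc × 31 d = 6.3656 × 31 = 197.334 mm
D − Pe = 197.334 − 34.8 = 162.534 mm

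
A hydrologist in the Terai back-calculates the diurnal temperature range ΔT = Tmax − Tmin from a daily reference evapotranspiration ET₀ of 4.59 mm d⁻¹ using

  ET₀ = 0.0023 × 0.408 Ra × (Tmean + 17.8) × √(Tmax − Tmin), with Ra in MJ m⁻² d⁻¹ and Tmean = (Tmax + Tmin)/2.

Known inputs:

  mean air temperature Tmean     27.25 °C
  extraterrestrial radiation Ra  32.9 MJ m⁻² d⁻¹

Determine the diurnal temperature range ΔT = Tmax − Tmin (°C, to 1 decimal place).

10.9 °C

√ΔT = ET₀ / [0.0023 × 0.408 × Ra × (Tmean+17.8)] = 4.59 / (0.0023 × 13.4232 × 45.05) = 3.3002
ΔT = 3.3002² = 10.891 °C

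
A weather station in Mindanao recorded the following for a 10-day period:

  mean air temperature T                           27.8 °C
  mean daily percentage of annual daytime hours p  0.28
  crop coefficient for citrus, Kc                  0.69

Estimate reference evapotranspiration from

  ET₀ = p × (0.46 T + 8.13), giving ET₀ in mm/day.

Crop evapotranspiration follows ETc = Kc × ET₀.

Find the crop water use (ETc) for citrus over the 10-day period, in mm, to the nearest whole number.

40 mm

ET₀ = 0.28 × (0.46 × 27.8 + 8.13) = 0.28 × 20.918 = 5.8570 mm/d
ETc = Kc × ET₀ = 0.69 × 5.8570 = 4.0413 mm/d
Over 10 days: 4.0413 × 10 = 40.413 mm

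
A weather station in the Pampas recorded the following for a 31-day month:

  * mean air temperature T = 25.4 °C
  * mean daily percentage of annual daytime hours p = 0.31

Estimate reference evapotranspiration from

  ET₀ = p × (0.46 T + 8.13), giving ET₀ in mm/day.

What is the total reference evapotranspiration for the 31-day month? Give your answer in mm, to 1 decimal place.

190.4 mm

ET₀ = 0.31 × (0.46 × 25.4 + 8.13) = 0.31 × 19.814 = 6.1423 mm/d
Monthly total = 6.1423 × 31 = 190.411 mm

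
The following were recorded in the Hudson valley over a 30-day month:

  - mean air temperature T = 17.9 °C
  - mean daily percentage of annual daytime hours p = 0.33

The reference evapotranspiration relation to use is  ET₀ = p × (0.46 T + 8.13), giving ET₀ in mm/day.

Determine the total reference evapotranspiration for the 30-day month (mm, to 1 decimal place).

162.0 mm

ET₀ = 0.33 × (0.46 × 17.9 + 8.13) = 0.33 × 16.364 = 5.4001 mm/d
Monthly total = 5.4001 × 30 = 162.003 mm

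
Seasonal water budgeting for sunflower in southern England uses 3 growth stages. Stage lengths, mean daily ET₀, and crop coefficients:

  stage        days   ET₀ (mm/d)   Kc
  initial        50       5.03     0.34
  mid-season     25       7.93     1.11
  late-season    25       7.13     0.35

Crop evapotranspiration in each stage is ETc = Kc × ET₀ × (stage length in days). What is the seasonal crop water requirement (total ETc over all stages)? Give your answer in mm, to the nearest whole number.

initial: 0.34 × 5.03 × 50 = 85.51 mm
mid-season: 1.11 × 7.93 × 25 = 220.06 mm
late-season: 0.35 × 7.13 × 25 = 62.39 mm
Seasonal total = 367.96 mm

368 mm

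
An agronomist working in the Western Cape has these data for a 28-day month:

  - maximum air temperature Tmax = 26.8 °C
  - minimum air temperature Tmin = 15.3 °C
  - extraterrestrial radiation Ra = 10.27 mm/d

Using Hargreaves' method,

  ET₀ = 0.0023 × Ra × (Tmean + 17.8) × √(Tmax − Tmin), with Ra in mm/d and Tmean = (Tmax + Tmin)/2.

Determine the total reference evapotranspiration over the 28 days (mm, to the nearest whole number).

Tmean = (26.8 + 15.3)/2 = 21.05 °C
ET₀ = 0.0023 × 10.27 × (21.05 + 17.8) × √11.5 = 0.0023 × 10.27 × 38.85 × 3.3912 = 3.1120 mm/d
Over 28 days: 3.1120 × 28 = 87.136 mm

87 mm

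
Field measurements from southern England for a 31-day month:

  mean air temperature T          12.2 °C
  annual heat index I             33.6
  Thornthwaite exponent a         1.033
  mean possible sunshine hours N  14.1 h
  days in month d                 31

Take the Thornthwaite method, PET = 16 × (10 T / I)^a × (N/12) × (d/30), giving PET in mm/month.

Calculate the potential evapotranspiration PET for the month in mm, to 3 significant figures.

10T/I = 10 × 12.2 / 33.6 = 3.6310
(10T/I)^a = 3.6310^1.033 = 3.7888
Uncorrected PET = 16 × 3.7888 = 60.621 mm
Correction = (N/12)(d/30) = (14.1/12)(31/30) = 1.2142
PET = 60.621 × 1.2142 = 73.606 mm/month

73.6 mm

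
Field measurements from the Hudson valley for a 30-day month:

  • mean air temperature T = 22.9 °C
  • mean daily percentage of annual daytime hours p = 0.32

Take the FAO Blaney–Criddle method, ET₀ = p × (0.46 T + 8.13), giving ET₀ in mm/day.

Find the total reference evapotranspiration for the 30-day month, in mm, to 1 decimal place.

179.2 mm

ET₀ = 0.32 × (0.46 × 22.9 + 8.13) = 0.32 × 18.664 = 5.9725 mm/d
Monthly total = 5.9725 × 30 = 179.175 mm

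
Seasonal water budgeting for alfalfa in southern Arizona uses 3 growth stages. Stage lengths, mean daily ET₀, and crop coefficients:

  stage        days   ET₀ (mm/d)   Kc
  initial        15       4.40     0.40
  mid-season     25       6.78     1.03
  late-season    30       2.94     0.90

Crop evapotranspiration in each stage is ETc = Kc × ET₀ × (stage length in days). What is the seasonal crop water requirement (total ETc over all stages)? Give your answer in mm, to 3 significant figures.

initial: 0.40 × 4.40 × 15 = 26.40 mm
mid-season: 1.03 × 6.78 × 25 = 174.59 mm
late-season: 0.90 × 2.94 × 30 = 79.38 mm
Seasonal total = 280.37 mm

280 mm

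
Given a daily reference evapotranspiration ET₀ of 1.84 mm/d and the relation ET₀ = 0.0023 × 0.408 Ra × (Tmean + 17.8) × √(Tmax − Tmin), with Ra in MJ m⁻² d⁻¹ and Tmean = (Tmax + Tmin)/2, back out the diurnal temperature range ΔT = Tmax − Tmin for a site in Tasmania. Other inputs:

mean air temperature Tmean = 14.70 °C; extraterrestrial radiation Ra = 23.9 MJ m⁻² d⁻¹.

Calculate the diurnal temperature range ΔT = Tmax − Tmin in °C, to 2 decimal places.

6.37 °C

√ΔT = ET₀ / [0.0023 × 0.408 × Ra × (Tmean+17.8)] = 1.84 / (0.0023 × 9.7512 × 32.50) = 2.5243
ΔT = 2.5243² = 6.372 °C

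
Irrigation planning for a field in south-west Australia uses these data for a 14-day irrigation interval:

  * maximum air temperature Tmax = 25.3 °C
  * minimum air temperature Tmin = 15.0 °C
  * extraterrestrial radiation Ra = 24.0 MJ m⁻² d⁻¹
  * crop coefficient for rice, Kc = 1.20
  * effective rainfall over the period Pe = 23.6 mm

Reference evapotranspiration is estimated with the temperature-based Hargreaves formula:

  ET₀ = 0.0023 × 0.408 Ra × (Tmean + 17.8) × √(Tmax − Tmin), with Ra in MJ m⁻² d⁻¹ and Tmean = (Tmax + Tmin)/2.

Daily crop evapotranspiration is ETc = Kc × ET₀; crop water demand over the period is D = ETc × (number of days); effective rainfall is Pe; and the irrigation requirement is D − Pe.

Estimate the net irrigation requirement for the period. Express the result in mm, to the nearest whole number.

Tmean = (25.3 + 15.0)/2 = 20.15 °C
0.408 Ra = 0.408 × 24.0 = 9.7920 mm/d equivalent
ET₀ = 0.0023 × 9.7920 × (20.15 + 17.8) × √10.3 = 0.0023 × 9.7920 × 37.95 × 3.2094 = 2.7431 mm/d
ETc = Kc × ET₀ = 1.20 × 2.7431 = 3.2917 mm/d
Crop demand D = ETc × 14 d = 3.2917 × 14 = 46.084 mm
D − Pe = 46.084 − 23.6 = 22.484 mm

22 mm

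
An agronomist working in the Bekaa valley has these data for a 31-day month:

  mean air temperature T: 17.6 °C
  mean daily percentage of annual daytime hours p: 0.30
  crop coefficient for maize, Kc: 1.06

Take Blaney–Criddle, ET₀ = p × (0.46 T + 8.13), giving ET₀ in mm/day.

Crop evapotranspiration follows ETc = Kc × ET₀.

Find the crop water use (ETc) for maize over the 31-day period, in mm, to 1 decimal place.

160.0 mm

ET₀ = 0.30 × (0.46 × 17.6 + 8.13) = 0.30 × 16.226 = 4.8678 mm/d
ETc = Kc × ET₀ = 1.06 × 4.8678 = 5.1599 mm/d
Over 31 days: 5.1599 × 31 = 159.957 mm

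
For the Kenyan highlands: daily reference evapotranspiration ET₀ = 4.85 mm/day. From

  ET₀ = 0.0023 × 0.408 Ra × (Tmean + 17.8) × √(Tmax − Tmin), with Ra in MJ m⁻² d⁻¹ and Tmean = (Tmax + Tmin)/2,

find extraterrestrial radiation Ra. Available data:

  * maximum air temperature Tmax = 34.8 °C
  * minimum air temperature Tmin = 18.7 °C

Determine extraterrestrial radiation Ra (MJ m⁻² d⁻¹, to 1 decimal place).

Tmean = (34.8+18.7)/2 = 26.75 °C; ΔT = 16.1
Ra = ET₀ / [0.0023 × 0.408 × (Tmean+17.8) × √ΔT]
   = 4.85 / (0.0023 × 0.408 × 44.55 × 4.0125) = 28.913 MJ m⁻² d⁻¹

28.9 MJ m⁻² d⁻¹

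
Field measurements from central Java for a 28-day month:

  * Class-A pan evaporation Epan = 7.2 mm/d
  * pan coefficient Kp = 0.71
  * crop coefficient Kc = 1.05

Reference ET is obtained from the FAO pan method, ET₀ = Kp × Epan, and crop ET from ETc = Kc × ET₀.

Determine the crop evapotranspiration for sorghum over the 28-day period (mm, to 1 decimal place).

150.3 mm

ET₀ = 0.71 × 7.2 = 5.1120 mm/d
ETc = Kc × ET₀ = 1.05 × 5.1120 = 5.3676 mm/d
Over 28 days: 5.3676 × 28 = 150.293 mm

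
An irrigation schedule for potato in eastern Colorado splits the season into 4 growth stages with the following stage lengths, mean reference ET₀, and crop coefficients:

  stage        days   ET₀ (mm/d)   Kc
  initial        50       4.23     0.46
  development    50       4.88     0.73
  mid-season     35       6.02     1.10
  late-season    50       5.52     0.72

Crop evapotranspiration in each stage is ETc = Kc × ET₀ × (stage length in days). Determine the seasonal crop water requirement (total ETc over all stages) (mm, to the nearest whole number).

706 mm

initial: 0.46 × 4.23 × 50 = 97.29 mm
development: 0.73 × 4.88 × 50 = 178.12 mm
mid-season: 1.10 × 6.02 × 35 = 231.77 mm
late-season: 0.72 × 5.52 × 50 = 198.72 mm
Seasonal total = 705.90 mm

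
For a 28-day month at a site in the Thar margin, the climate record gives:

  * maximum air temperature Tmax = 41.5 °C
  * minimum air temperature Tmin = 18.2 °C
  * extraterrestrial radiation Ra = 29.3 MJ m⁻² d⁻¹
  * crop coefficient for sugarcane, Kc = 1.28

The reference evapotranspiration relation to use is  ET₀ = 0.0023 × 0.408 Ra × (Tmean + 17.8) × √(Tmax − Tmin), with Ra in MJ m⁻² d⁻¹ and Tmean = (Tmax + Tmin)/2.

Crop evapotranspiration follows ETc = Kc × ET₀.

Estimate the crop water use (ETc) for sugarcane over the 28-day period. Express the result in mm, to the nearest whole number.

227 mm

Tmean = (41.5 + 18.2)/2 = 29.85 °C
0.408 Ra = 0.408 × 29.3 = 11.9544 mm/d equivalent
ET₀ = 0.0023 × 11.9544 × (29.85 + 17.8) × √23.3 = 0.0023 × 11.9544 × 47.65 × 4.8270 = 6.3241 mm/d
ETc = Kc × ET₀ = 1.28 × 6.3241 = 8.0948 mm/d
Over 28 days: 8.0948 × 28 = 226.654 mm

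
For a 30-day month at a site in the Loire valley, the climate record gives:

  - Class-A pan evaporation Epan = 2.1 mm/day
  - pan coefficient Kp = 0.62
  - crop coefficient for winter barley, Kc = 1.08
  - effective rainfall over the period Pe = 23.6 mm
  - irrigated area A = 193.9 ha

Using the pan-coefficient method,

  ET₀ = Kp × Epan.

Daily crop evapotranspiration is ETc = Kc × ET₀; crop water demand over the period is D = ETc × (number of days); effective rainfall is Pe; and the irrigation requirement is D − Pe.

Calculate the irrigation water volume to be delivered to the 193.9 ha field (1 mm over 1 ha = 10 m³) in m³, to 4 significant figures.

36040 m³

ET₀ = 0.62 × 2.1 = 1.3020 mm/d
ETc = Kc × ET₀ = 1.08 × 1.3020 = 1.4062 mm/d
Crop demand D = ETc × 30 d = 1.4062 × 30 = 42.186 mm
D − Pe = 42.186 − 23.6 = 18.586 mm
Volume = 18.586 mm × 193.9 ha × 10 = 36038.3 m³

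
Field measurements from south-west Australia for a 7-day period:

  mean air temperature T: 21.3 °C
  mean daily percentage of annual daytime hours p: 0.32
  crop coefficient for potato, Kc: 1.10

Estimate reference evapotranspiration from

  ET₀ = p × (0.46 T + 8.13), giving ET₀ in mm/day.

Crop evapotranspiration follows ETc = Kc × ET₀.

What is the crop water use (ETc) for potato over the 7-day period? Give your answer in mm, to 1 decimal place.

44.2 mm

ET₀ = 0.32 × (0.46 × 21.3 + 8.13) = 0.32 × 17.928 = 5.7370 mm/d
ETc = Kc × ET₀ = 1.10 × 5.7370 = 6.3107 mm/d
Over 7 days: 6.3107 × 7 = 44.175 mm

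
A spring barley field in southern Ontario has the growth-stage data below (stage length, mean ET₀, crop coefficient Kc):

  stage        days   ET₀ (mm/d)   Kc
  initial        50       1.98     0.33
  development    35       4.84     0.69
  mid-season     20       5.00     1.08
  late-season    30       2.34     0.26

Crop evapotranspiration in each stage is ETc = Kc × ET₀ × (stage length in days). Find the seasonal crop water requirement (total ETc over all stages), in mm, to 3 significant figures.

276 mm

initial: 0.33 × 1.98 × 50 = 32.67 mm
development: 0.69 × 4.84 × 35 = 116.89 mm
mid-season: 1.08 × 5.00 × 20 = 108.00 mm
late-season: 0.26 × 2.34 × 30 = 18.25 mm
Seasonal total = 275.81 mm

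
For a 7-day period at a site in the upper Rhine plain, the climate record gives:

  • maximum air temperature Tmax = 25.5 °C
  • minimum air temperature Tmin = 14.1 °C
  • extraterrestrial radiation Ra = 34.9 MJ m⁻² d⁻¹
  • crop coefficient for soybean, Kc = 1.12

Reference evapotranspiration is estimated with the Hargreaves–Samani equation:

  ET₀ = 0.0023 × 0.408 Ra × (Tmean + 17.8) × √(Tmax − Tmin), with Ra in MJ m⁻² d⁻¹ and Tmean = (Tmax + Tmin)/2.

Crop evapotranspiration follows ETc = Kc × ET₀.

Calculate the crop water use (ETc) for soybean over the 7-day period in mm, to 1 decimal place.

32.6 mm

Tmean = (25.5 + 14.1)/2 = 19.80 °C
0.408 Ra = 0.408 × 34.9 = 14.2392 mm/d equivalent
ET₀ = 0.0023 × 14.2392 × (19.80 + 17.8) × √11.4 = 0.0023 × 14.2392 × 37.60 × 3.3764 = 4.1577 mm/d
ETc = Kc × ET₀ = 1.12 × 4.1577 = 4.6566 mm/d
Over 7 days: 4.6566 × 7 = 32.596 mm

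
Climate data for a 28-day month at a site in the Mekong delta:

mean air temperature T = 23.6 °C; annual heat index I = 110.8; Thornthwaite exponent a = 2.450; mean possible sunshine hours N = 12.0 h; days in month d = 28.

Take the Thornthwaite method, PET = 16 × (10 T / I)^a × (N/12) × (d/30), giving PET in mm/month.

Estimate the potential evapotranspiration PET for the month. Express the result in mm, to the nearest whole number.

95 mm

10T/I = 10 × 23.6 / 110.8 = 2.1300
(10T/I)^a = 2.1300^2.450 = 6.3757
Uncorrected PET = 16 × 6.3757 = 102.011 mm
Correction = (N/12)(d/30) = (12.0/12)(28/30) = 0.9333
PET = 102.011 × 0.9333 = 95.207 mm/month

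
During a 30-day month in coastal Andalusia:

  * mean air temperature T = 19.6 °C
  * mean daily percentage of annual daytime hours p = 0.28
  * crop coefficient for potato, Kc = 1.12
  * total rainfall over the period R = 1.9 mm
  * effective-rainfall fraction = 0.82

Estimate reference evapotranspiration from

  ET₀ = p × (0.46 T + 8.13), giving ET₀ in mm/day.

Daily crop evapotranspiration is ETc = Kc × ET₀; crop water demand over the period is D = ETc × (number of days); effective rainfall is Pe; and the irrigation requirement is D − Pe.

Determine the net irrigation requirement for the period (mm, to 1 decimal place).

159.8 mm

ET₀ = 0.28 × (0.46 × 19.6 + 8.13) = 0.28 × 17.146 = 4.8009 mm/d
ETc = Kc × ET₀ = 1.12 × 4.8009 = 5.3770 mm/d
Crop demand D = ETc × 30 d = 5.3770 × 30 = 161.310 mm
Pe = 0.82 × 1.9 = 1.558 mm
D − Pe = 161.310 − 1.558 = 159.752 mm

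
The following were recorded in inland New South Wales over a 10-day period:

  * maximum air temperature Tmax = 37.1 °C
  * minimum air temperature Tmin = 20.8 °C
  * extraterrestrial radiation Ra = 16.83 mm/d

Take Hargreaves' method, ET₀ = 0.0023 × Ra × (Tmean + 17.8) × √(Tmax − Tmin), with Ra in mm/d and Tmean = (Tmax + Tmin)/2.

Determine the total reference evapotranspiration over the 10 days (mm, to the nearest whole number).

73 mm

Tmean = (37.1 + 20.8)/2 = 28.95 °C
ET₀ = 0.0023 × 16.83 × (28.95 + 17.8) × √16.3 = 0.0023 × 16.83 × 46.75 × 4.0373 = 7.3061 mm/d
Over 10 days: 7.3061 × 10 = 73.061 mm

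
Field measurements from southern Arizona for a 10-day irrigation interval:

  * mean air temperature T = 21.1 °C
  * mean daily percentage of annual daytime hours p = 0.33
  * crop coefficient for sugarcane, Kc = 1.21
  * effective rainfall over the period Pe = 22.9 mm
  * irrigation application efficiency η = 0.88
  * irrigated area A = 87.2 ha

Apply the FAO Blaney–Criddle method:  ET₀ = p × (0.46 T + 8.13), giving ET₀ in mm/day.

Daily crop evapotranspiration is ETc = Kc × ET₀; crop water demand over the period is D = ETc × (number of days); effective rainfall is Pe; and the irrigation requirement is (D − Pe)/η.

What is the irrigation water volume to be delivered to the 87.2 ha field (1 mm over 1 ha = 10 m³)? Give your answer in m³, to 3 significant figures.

ET₀ = 0.33 × (0.46 × 21.1 + 8.13) = 0.33 × 17.836 = 5.8859 mm/d
ETc = Kc × ET₀ = 1.21 × 5.8859 = 7.1219 mm/d
Crop demand D = ETc × 10 d = 7.1219 × 10 = 71.219 mm
D − Pe = 71.219 − 22.9 = 48.319 mm
Gross irrigation = 48.319 / 0.88 = 54.908 mm
Volume = 54.908 mm × 87.2 ha × 10 = 47879.8 m³

47900 m³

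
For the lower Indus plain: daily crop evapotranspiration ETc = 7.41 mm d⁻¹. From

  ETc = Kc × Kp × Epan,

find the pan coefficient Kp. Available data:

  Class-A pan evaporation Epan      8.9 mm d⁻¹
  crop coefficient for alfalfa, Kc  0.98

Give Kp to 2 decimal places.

0.85

ETc = Kc × Kp × Epan  ⇒  Kp = ETc / (Kc × Epan)
Kp = 7.41 / (0.98 × 8.9) = 7.41 / 8.722 = 0.8496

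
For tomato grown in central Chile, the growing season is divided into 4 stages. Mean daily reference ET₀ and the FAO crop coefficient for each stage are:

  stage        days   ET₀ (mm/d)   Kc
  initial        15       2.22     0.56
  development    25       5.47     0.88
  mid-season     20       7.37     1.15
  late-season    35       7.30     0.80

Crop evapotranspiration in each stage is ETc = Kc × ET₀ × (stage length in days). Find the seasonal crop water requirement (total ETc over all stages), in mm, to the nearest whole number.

initial: 0.56 × 2.22 × 15 = 18.65 mm
development: 0.88 × 5.47 × 25 = 120.34 mm
mid-season: 1.15 × 7.37 × 20 = 169.51 mm
late-season: 0.80 × 7.30 × 35 = 204.40 mm
Seasonal total = 512.90 mm

513 mm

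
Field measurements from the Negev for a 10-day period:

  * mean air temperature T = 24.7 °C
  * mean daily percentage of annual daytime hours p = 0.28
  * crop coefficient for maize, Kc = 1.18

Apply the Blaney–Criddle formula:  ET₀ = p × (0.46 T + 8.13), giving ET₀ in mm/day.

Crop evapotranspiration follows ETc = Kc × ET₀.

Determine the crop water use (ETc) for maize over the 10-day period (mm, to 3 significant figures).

ET₀ = 0.28 × (0.46 × 24.7 + 8.13) = 0.28 × 19.492 = 5.4578 mm/d
ETc = Kc × ET₀ = 1.18 × 5.4578 = 6.4402 mm/d
Over 10 days: 6.4402 × 10 = 64.402 mm

64.4 mm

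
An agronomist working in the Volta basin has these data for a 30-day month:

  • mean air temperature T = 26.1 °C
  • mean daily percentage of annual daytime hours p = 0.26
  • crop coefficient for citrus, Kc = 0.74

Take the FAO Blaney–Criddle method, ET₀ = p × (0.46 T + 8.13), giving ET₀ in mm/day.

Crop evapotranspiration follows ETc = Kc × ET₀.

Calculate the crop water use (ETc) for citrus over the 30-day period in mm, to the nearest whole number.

116 mm

ET₀ = 0.26 × (0.46 × 26.1 + 8.13) = 0.26 × 20.136 = 5.2354 mm/d
ETc = Kc × ET₀ = 0.74 × 5.2354 = 3.8742 mm/d
Over 30 days: 3.8742 × 30 = 116.226 mm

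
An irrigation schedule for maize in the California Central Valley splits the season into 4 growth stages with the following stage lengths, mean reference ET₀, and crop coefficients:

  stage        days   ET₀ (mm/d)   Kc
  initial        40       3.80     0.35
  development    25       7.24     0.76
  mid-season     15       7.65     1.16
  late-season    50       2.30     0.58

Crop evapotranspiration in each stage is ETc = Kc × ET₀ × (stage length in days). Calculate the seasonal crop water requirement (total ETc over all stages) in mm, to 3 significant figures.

391 mm

initial: 0.35 × 3.80 × 40 = 53.20 mm
development: 0.76 × 7.24 × 25 = 137.56 mm
mid-season: 1.16 × 7.65 × 15 = 133.11 mm
late-season: 0.58 × 2.30 × 50 = 66.70 mm
Seasonal total = 390.57 mm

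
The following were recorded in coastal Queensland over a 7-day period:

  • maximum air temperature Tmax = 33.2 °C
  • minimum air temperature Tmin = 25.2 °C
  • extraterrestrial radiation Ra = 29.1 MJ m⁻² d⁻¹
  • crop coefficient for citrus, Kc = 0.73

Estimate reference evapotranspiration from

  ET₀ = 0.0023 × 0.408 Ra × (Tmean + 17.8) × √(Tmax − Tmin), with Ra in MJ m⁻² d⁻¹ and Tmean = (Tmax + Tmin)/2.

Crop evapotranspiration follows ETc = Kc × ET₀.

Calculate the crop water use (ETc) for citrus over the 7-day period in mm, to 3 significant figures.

18.6 mm

Tmean = (33.2 + 25.2)/2 = 29.20 °C
0.408 Ra = 0.408 × 29.1 = 11.8728 mm/d equivalent
ET₀ = 0.0023 × 11.8728 × (29.20 + 17.8) × √8.0 = 0.0023 × 11.8728 × 47.00 × 2.8284 = 3.6301 mm/d
ETc = Kc × ET₀ = 0.73 × 3.6301 = 2.6500 mm/d
Over 7 days: 2.6500 × 7 = 18.550 mm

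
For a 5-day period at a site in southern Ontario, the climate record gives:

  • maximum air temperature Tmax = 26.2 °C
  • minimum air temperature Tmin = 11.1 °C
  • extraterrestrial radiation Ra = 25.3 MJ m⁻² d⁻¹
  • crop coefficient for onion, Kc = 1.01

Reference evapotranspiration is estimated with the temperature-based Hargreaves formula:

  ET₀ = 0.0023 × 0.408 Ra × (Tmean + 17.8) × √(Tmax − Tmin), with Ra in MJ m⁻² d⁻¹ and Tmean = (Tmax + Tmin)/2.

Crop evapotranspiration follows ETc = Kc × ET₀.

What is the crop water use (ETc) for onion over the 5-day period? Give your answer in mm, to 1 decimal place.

Tmean = (26.2 + 11.1)/2 = 18.65 °C
0.408 Ra = 0.408 × 25.3 = 10.3224 mm/d equivalent
ET₀ = 0.0023 × 10.3224 × (18.65 + 17.8) × √15.1 = 0.0023 × 10.3224 × 36.45 × 3.8859 = 3.3628 mm/d
ETc = Kc × ET₀ = 1.01 × 3.3628 = 3.3964 mm/d
Over 5 days: 3.3964 × 5 = 16.982 mm

17.0 mm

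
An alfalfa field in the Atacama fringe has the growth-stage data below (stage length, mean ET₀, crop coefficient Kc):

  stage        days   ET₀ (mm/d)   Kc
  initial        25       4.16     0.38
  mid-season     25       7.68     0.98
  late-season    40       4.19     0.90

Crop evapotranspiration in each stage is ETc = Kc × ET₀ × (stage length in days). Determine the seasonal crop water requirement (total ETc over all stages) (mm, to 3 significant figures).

379 mm

initial: 0.38 × 4.16 × 25 = 39.52 mm
mid-season: 0.98 × 7.68 × 25 = 188.16 mm
late-season: 0.90 × 4.19 × 40 = 150.84 mm
Seasonal total = 378.52 mm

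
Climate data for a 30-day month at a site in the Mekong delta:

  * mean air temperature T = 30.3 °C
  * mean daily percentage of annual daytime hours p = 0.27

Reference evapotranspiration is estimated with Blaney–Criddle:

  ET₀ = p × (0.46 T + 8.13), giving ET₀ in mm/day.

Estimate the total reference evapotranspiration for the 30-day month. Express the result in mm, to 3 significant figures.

179 mm

ET₀ = 0.27 × (0.46 × 30.3 + 8.13) = 0.27 × 22.068 = 5.9584 mm/d
Monthly total = 5.9584 × 30 = 178.752 mm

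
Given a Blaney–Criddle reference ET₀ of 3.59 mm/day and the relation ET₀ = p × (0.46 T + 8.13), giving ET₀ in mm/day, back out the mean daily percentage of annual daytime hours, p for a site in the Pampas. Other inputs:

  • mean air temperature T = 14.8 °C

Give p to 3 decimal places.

p = ET₀ / (0.46 T + 8.13) = 3.59 / (0.46 × 14.8 + 8.13) = 3.59 / 14.938 = 0.2403

0.240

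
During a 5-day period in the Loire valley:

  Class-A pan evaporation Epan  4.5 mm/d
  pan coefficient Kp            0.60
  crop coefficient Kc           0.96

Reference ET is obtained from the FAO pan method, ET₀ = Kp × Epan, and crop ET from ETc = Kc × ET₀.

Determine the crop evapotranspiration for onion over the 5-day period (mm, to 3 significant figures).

ET₀ = 0.60 × 4.5 = 2.7000 mm/d
ETc = Kc × ET₀ = 0.96 × 2.7000 = 2.5920 mm/d
Over 5 days: 2.5920 × 5 = 12.960 mm

13.0 mm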